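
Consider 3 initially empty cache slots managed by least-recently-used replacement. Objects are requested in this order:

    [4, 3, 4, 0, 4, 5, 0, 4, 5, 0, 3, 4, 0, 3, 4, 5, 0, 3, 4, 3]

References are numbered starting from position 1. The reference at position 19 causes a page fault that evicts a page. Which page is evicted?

5

pos 1: 4 → fault, frames [4]
pos 2: 3 → fault, frames [4, 3]
pos 3: 4 → hit
pos 4: 0 → fault, frames [3, 4, 0]
pos 5: 4 → hit
pos 6: 5 → fault, evict 3, frames [0, 4, 5]
pos 7: 0 → hit
pos 8: 4 → hit
pos 9: 5 → hit
pos 10: 0 → hit
pos 11: 3 → fault, evict 4, frames [5, 0, 3]
pos 12: 4 → fault, evict 5, frames [0, 3, 4]
pos 13: 0 → hit
pos 14: 3 → hit
pos 15: 4 → hit
pos 16: 5 → fault, evict 0, frames [3, 4, 5]
pos 17: 0 → fault, evict 3, frames [4, 5, 0]
pos 18: 3 → fault, evict 4, frames [5, 0, 3]
pos 19: 4 → fault, evict 5, frames [0, 3, 4]
At position 19, page 5 is evicted.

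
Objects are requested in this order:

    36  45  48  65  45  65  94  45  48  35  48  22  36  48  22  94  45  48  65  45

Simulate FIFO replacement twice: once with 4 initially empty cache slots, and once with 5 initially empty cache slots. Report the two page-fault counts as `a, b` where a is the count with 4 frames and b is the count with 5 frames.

4 frames: F F F F . . F . . F . F F F . F F . F . → 12 faults.
5 frames: F F F F . . F . . F . F F F . . F . F . → 11 faults.
11 < 12: adding a frame reduced faults, as is typical.

12, 11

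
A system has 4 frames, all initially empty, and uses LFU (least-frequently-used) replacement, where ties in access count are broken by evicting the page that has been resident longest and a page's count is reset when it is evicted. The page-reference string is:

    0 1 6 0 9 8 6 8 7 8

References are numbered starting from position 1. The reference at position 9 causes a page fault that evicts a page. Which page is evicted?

pos 1: 0: miss, frames [0]
pos 2: 1: miss, frames [0, 1]
pos 3: 6: miss, frames [0, 1, 6]
pos 4: 0: hit
pos 5: 9: miss, frames [0, 1, 6, 9]
pos 6: 8: miss, evict 1, frames [0, 6, 9, 8]
pos 7: 6: hit
pos 8: 8: hit
pos 9: 7: miss, evict 9, frames [0, 6, 8, 7]
At position 9, page 9 is evicted.

9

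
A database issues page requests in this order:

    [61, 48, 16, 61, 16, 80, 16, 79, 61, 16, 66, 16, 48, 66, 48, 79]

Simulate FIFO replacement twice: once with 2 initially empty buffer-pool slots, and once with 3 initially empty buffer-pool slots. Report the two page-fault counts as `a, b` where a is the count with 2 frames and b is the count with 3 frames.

12, 10

2 frames: F F F F . F F F F F F . F . . F → 12 faults.
3 frames: F F F . . F . F F F F . F . . F → 10 faults.
10 < 12: adding a frame reduced faults, as is typical.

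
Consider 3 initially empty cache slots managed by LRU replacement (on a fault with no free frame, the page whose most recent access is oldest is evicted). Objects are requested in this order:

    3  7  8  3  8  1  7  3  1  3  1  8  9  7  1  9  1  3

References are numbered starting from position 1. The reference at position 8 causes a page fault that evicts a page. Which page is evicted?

8

pos 1: 3 -> miss, frames [3]
pos 2: 7 -> miss, frames [3, 7]
pos 3: 8 -> miss, frames [3, 7, 8]
pos 4: 3 -> hit
pos 5: 8 -> hit
pos 6: 1 -> miss, evict 7, frames [3, 8, 1]
pos 7: 7 -> miss, evict 3, frames [8, 1, 7]
pos 8: 3 -> miss, evict 8, frames [1, 7, 3]
At position 8, page 8 is evicted.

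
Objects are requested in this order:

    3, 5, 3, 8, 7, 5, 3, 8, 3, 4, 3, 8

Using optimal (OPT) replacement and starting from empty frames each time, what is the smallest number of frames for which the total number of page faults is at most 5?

f=1: 12 faults
f=2: 8 faults
f=3: 6 faults
f=4: 5 faults
f=5: 5 faults
Smallest f with faults ≤ 5 is 4.

4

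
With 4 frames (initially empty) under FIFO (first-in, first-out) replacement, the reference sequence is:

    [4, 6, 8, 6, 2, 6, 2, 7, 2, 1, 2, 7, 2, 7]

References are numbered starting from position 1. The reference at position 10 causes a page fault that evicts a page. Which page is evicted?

pos 1: 4 -> miss, frames {4}
pos 2: 6 -> miss, frames {4,6}
pos 3: 8 -> miss, frames {4,6,8}
pos 4: 6 -> hit
pos 5: 2 -> miss, frames {4,6,8,2}
pos 6: 6 -> hit
pos 7: 2 -> hit
pos 8: 7 -> miss, evict 4, frames {6,8,2,7}
pos 9: 2 -> hit
pos 10: 1 -> miss, evict 6, frames {8,2,7,1}
At position 10, page 6 is evicted.

6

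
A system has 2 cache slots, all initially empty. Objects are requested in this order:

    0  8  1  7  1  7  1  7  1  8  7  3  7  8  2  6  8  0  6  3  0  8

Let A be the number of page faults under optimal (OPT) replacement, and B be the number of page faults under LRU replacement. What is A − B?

-4

Under OPT: F F F F . . . . . F . F . F F F . F . F . F → 12 faults.
Under LRU: F F F F . . . . . F F F . F F F F F F F F F → 16 faults.
A − B = 12 − 16 = -4.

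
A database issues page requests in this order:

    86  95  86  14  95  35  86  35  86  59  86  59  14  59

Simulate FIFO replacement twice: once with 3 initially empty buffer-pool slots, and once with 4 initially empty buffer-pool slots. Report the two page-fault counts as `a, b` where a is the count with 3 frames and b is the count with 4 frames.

7, 6

3 frames: F F . F . F F . . F . . F . → 7 faults.
4 frames: F F . F . F . . . F F . . . → 6 faults.
6 < 7: adding a frame reduced faults, as is typical.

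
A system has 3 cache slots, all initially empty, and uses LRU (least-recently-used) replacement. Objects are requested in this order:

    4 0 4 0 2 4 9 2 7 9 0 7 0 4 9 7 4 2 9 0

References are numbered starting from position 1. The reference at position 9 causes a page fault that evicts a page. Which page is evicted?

4

pos 1: 4 -> miss, frames {4}
pos 2: 0 -> miss, frames {4,0}
pos 3: 4 -> hit
pos 4: 0 -> hit
pos 5: 2 -> miss, frames {4,0,2}
pos 6: 4 -> hit
pos 7: 9 -> miss, evict 0, frames {2,4,9}
pos 8: 2 -> hit
pos 9: 7 -> miss, evict 4, frames {9,2,7}
At position 9, page 4 is evicted.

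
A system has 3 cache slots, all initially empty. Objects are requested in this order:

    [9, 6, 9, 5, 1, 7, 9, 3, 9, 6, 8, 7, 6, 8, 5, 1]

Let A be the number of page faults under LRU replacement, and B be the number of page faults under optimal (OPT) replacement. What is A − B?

Under LRU: F F . F F F F F . F F F . . F F → 12 faults.
Under OPT: F F . F F F . F . . F F . . F F → 10 faults.
A − B = 12 − 10 = 2.

2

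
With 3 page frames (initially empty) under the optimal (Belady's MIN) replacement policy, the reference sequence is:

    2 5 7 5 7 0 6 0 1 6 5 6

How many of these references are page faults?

2: miss, frames (2)
5: miss, frames (2 5)
7: miss, frames (2 5 7)
5: hit
7: hit
0: miss, evict 7, frames (2 5 0)
6: miss, evict 2, frames (5 0 6)
0: hit
1: miss, evict 0, frames (5 6 1)
6: hit
5: hit
6: hit
Page faults: 6.

6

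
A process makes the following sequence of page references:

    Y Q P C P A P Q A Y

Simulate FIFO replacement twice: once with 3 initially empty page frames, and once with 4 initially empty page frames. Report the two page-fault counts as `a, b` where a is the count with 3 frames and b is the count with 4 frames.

3 frames: F F F F . F . F . F → 7 faults.
4 frames: F F F F . F . . . F → 6 faults.
6 < 7: adding a frame reduced faults, as is typical.

7, 6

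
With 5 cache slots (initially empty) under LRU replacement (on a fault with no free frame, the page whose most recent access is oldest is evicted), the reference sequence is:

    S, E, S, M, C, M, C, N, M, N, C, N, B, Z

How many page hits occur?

S → miss, frames {S}
E → miss, frames {S,E}
S → hit
M → miss, frames {E,S,M}
C → miss, frames {E,S,M,C}
M → hit
C → hit
N → miss, frames {E,S,M,C,N}
M → hit
N → hit
C → hit
N → hit
B → miss, evict E, frames {S,M,C,N,B}
Z → miss, evict S, frames {M,C,N,B,Z}
Hits: 7.

7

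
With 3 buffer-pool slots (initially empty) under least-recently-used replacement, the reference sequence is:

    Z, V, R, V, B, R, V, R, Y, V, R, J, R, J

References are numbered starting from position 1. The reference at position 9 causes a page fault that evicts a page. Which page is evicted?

pos 1: Z -> miss, frames (Z)
pos 2: V -> miss, frames (Z V)
pos 3: R -> miss, frames (Z V R)
pos 4: V -> hit
pos 5: B -> miss, evict Z, frames (R V B)
pos 6: R -> hit
pos 7: V -> hit
pos 8: R -> hit
pos 9: Y -> miss, evict B, frames (V R Y)
At position 9, page B is evicted.

B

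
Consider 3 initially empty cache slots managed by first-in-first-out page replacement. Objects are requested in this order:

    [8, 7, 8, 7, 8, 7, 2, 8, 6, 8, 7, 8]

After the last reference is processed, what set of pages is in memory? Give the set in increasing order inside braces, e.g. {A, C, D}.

8 -> miss, frames {8}
7 -> miss, frames {8,7}
8 -> hit
7 -> hit
8 -> hit
7 -> hit
2 -> miss, frames {8,7,2}
8 -> hit
6 -> miss, evict 8, frames {7,2,6}
8 -> miss, evict 7, frames {2,6,8}
7 -> miss, evict 2, frames {6,8,7}
8 -> hit

{6, 7, 8}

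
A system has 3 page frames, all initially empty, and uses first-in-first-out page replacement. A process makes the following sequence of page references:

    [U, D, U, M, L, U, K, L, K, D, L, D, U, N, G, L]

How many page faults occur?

U → miss, frames [U]
D → miss, frames [U, D]
U → hit
M → miss, frames [U, D, M]
L → miss, evict U, frames [D, M, L]
U → miss, evict D, frames [M, L, U]
K → miss, evict M, frames [L, U, K]
L → hit
K → hit
D → miss, evict L, frames [U, K, D]
L → miss, evict U, frames [K, D, L]
D → hit
U → miss, evict K, frames [D, L, U]
N → miss, evict D, frames [L, U, N]
G → miss, evict L, frames [U, N, G]
L → miss, evict U, frames [N, G, L]
Page faults: 12.

12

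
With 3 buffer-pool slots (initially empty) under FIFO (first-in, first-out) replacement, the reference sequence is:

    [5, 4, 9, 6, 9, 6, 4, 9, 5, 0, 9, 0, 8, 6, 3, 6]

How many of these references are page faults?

10

5 → fault, frames (5)
4 → fault, frames (5 4)
9 → fault, frames (5 4 9)
6 → fault, evict 5, frames (4 9 6)
9 → hit
6 → hit
4 → hit
9 → hit
5 → fault, evict 4, frames (9 6 5)
0 → fault, evict 9, frames (6 5 0)
9 → fault, evict 6, frames (5 0 9)
0 → hit
8 → fault, evict 5, frames (0 9 8)
6 → fault, evict 0, frames (9 8 6)
3 → fault, evict 9, frames (8 6 3)
6 → hit
Page faults: 10.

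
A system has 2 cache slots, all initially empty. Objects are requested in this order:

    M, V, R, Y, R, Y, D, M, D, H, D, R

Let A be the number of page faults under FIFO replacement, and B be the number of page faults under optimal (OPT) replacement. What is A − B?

1

Under FIFO: F F F F . . F F . F F F → 9 faults.
Under OPT: F F F F . . F F . F . F → 8 faults.
A − B = 9 − 8 = 1.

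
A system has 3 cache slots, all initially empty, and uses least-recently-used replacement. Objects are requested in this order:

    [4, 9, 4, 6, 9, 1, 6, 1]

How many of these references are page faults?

4 → miss, frames (4)
9 → miss, frames (4 9)
4 → hit
6 → miss, frames (9 4 6)
9 → hit
1 → miss, evict 4, frames (6 9 1)
6 → hit
1 → hit
Page faults: 4.

4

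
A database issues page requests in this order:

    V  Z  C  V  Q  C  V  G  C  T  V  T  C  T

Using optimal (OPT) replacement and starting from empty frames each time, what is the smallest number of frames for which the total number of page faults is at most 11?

f=1: 14 faults
f=2: 9 faults
f=3: 6 faults
f=4: 6 faults
f=5: 6 faults
f=6: 6 faults
Smallest f with faults ≤ 11 is 2.

2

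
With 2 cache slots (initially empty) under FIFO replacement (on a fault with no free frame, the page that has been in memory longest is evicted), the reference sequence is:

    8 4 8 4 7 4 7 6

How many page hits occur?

4

8 → fault, frames {8}
4 → fault, frames {8,4}
8 → hit
4 → hit
7 → fault, evict 8, frames {4,7}
4 → hit
7 → hit
6 → fault, evict 4, frames {7,6}
Hits: 4.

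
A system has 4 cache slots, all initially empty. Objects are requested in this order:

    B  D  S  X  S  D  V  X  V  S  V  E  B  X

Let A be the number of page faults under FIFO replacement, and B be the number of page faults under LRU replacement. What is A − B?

Under FIFO: F F F F . . F . . . . F F . → 7 faults.
Under LRU: F F F F . . F . . . . F F F → 8 faults.
A − B = 7 − 8 = -1.

-1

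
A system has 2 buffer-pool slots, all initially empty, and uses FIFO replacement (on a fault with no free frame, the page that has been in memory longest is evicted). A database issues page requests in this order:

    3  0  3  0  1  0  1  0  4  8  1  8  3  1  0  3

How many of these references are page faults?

3 → fault, frames {3}
0 → fault, frames {3,0}
3 → hit
0 → hit
1 → fault, evict 3, frames {0,1}
0 → hit
1 → hit
0 → hit
4 → fault, evict 0, frames {1,4}
8 → fault, evict 1, frames {4,8}
1 → fault, evict 4, frames {8,1}
8 → hit
3 → fault, evict 8, frames {1,3}
1 → hit
0 → fault, evict 1, frames {3,0}
3 → hit
Page faults: 8.

8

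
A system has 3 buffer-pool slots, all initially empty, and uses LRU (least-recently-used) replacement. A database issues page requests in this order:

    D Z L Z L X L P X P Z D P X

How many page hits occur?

D -> miss, frames (D)
Z -> miss, frames (D Z)
L -> miss, frames (D Z L)
Z -> hit
L -> hit
X -> miss, evict D, frames (Z L X)
L -> hit
P -> miss, evict Z, frames (X L P)
X -> hit
P -> hit
Z -> miss, evict L, frames (X P Z)
D -> miss, evict X, frames (P Z D)
P -> hit
X -> miss, evict Z, frames (D P X)
Hits: 6.

6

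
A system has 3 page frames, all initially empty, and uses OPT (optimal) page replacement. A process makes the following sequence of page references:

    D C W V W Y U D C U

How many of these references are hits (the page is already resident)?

3

D: miss, frames {D}
C: miss, frames {D,C}
W: miss, frames {D,C,W}
V: miss, evict C, frames {D,W,V}
W: hit
Y: miss, evict V, frames {D,W,Y}
U: miss, evict Y, frames {D,W,U}
D: hit
C: miss, evict W, frames {D,U,C}
U: hit
Hits: 3.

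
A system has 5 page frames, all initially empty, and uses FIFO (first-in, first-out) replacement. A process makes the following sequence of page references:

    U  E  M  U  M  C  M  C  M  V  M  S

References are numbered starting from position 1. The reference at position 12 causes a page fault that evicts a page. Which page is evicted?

pos 1: U: miss, frames {U}
pos 2: E: miss, frames {U,E}
pos 3: M: miss, frames {U,E,M}
pos 4: U: hit
pos 5: M: hit
pos 6: C: miss, frames {U,E,M,C}
pos 7: M: hit
pos 8: C: hit
pos 9: M: hit
pos 10: V: miss, frames {U,E,M,C,V}
pos 11: M: hit
pos 12: S: miss, evict U, frames {E,M,C,V,S}
At position 12, page U is evicted.

U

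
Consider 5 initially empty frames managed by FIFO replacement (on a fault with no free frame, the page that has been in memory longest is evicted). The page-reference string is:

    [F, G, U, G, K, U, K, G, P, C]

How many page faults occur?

6

F → miss, frames (F)
G → miss, frames (F G)
U → miss, frames (F G U)
G → hit
K → miss, frames (F G U K)
U → hit
K → hit
G → hit
P → miss, frames (F G U K P)
C → miss, evict F, frames (G U K P C)
Page faults: 6.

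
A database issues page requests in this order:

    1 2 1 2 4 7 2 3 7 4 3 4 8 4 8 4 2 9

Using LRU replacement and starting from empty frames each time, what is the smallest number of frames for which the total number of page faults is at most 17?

f=1: 18 faults
f=2: 12 faults
f=3: 9 faults
f=4: 8 faults
f=5: 7 faults
f=6: 7 faults
f=7: 7 faults
Smallest f with faults ≤ 17 is 2.

2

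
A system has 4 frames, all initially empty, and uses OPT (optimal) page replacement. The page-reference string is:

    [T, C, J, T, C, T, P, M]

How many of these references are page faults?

5

T: miss, frames (T)
C: miss, frames (T C)
J: miss, frames (T C J)
T: hit
C: hit
T: hit
P: miss, frames (T C J P)
M: miss, evict P, frames (T C J M)
Page faults: 5.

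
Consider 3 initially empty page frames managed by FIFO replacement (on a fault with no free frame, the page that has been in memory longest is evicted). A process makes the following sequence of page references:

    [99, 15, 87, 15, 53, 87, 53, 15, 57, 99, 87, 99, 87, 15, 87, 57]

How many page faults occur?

99: fault, frames [99]
15: fault, frames [99, 15]
87: fault, frames [99, 15, 87]
15: hit
53: fault, evict 99, frames [15, 87, 53]
87: hit
53: hit
15: hit
57: fault, evict 15, frames [87, 53, 57]
99: fault, evict 87, frames [53, 57, 99]
87: fault, evict 53, frames [57, 99, 87]
99: hit
87: hit
15: fault, evict 57, frames [99, 87, 15]
87: hit
57: fault, evict 99, frames [87, 15, 57]
Page faults: 9.

9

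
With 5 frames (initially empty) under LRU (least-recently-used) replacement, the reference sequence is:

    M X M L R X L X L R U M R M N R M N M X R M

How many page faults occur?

M: fault, frames {M}
X: fault, frames {M,X}
M: hit
L: fault, frames {X,M,L}
R: fault, frames {X,M,L,R}
X: hit
L: hit
X: hit
L: hit
R: hit
U: fault, frames {M,X,L,R,U}
M: hit
R: hit
M: hit
N: fault, evict X, frames {L,U,R,M,N}
R: hit
M: hit
N: hit
M: hit
X: fault, evict L, frames {U,R,N,M,X}
R: hit
M: hit
Page faults: 7.

7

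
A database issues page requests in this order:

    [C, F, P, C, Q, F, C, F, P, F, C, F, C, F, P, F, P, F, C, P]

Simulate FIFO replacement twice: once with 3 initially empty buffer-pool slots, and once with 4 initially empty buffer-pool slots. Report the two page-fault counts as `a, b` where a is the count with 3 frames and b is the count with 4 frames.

3 frames: F F F . F . F F F . . . . . . . . . . . → 7 faults.
4 frames: F F F . F . . . . . . . . . . . . . . . → 4 faults.
4 < 7: adding a frame reduced faults, as is typical.

7, 4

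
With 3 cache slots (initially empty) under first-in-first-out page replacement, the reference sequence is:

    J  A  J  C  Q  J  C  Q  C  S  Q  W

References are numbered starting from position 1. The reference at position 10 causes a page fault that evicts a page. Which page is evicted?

pos 1: J → fault, frames {J}
pos 2: A → fault, frames {J,A}
pos 3: J → hit
pos 4: C → fault, frames {J,A,C}
pos 5: Q → fault, evict J, frames {A,C,Q}
pos 6: J → fault, evict A, frames {C,Q,J}
pos 7: C → hit
pos 8: Q → hit
pos 9: C → hit
pos 10: S → fault, evict C, frames {Q,J,S}
At position 10, page C is evicted.

C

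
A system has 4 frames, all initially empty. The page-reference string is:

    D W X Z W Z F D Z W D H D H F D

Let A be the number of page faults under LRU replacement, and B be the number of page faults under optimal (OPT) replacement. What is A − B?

Under LRU: F F F F . . F F . . . F . . F . → 8 faults.
Under OPT: F F F F . . F . . . . F . . . . → 6 faults.
A − B = 8 − 6 = 2.

2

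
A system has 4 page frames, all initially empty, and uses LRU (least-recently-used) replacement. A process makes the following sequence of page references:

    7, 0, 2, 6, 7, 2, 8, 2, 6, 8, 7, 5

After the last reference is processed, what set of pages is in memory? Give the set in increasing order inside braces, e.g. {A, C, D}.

{5, 6, 7, 8}

7: fault, frames (7)
0: fault, frames (7 0)
2: fault, frames (7 0 2)
6: fault, frames (7 0 2 6)
7: hit
2: hit
8: fault, evict 0, frames (6 7 2 8)
2: hit
6: hit
8: hit
7: hit
5: fault, evict 2, frames (6 8 7 5)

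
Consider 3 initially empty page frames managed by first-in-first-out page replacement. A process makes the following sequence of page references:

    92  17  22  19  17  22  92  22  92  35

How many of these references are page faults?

6

92 -> fault, frames (92)
17 -> fault, frames (92 17)
22 -> fault, frames (92 17 22)
19 -> fault, evict 92, frames (17 22 19)
17 -> hit
22 -> hit
92 -> fault, evict 17, frames (22 19 92)
22 -> hit
92 -> hit
35 -> fault, evict 22, frames (19 92 35)
Page faults: 6.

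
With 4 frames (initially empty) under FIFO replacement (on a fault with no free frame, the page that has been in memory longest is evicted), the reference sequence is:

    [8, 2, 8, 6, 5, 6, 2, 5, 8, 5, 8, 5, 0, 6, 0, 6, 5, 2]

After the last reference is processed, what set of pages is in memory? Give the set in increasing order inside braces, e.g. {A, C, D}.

{0, 2, 5, 6}

8 -> fault, frames [8]
2 -> fault, frames [8, 2]
8 -> hit
6 -> fault, frames [8, 2, 6]
5 -> fault, frames [8, 2, 6, 5]
6 -> hit
2 -> hit
5 -> hit
8 -> hit
5 -> hit
8 -> hit
5 -> hit
0 -> fault, evict 8, frames [2, 6, 5, 0]
6 -> hit
0 -> hit
6 -> hit
5 -> hit
2 -> hit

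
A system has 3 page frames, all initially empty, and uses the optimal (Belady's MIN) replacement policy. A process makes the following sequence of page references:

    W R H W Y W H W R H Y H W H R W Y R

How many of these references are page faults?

W: miss, frames [W]
R: miss, frames [W, R]
H: miss, frames [W, R, H]
W: hit
Y: miss, evict R, frames [W, H, Y]
W: hit
H: hit
W: hit
R: miss, evict W, frames [H, Y, R]
H: hit
Y: hit
H: hit
W: miss, evict Y, frames [H, R, W]
H: hit
R: hit
W: hit
Y: miss, evict W, frames [H, R, Y]
R: hit
Page faults: 7.

7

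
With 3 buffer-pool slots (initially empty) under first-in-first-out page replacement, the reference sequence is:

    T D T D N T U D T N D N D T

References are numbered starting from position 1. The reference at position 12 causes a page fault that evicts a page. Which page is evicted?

pos 1: T -> fault, frames {T}
pos 2: D -> fault, frames {T,D}
pos 3: T -> hit
pos 4: D -> hit
pos 5: N -> fault, frames {T,D,N}
pos 6: T -> hit
pos 7: U -> fault, evict T, frames {D,N,U}
pos 8: D -> hit
pos 9: T -> fault, evict D, frames {N,U,T}
pos 10: N -> hit
pos 11: D -> fault, evict N, frames {U,T,D}
pos 12: N -> fault, evict U, frames {T,D,N}
At position 12, page U is evicted.

U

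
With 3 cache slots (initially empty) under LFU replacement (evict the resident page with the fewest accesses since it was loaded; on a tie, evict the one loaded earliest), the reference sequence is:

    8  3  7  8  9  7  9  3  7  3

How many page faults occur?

8 -> fault, frames [8]
3 -> fault, frames [8, 3]
7 -> fault, frames [8, 3, 7]
8 -> hit
9 -> fault, evict 3, frames [8, 7, 9]
7 -> hit
9 -> hit
3 -> fault, evict 8, frames [7, 9, 3]
7 -> hit
3 -> hit
Page faults: 5.

5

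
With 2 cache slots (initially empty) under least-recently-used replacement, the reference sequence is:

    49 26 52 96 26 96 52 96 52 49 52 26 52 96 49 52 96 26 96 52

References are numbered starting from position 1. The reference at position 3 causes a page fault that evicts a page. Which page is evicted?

49

pos 1: 49 → fault, frames (49)
pos 2: 26 → fault, frames (49 26)
pos 3: 52 → fault, evict 49, frames (26 52)
At position 3, page 49 is evicted.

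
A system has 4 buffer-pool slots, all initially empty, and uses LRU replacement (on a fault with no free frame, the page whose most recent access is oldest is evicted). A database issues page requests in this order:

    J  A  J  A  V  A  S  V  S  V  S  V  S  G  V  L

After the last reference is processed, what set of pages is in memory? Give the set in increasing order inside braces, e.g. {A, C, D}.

{G, L, S, V}

J: miss, frames [J]
A: miss, frames [J, A]
J: hit
A: hit
V: miss, frames [J, A, V]
A: hit
S: miss, frames [J, V, A, S]
V: hit
S: hit
V: hit
S: hit
V: hit
S: hit
G: miss, evict J, frames [A, V, S, G]
V: hit
L: miss, evict A, frames [S, G, V, L]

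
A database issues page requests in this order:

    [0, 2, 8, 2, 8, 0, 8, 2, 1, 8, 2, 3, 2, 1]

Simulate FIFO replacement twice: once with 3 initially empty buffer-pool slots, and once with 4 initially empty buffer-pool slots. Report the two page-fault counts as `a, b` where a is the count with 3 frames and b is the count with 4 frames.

3 frames: F F F . . . . . F . . F F . → 6 faults.
4 frames: F F F . . . . . F . . F . . → 5 faults.
5 < 6: adding a frame reduced faults, as is typical.

6, 5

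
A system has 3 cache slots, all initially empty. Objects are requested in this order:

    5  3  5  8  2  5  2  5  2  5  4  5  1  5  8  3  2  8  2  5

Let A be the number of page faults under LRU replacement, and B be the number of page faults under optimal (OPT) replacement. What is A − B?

2

Under LRU: F F . F F . . . . . F . F . F F F . . F → 10 faults.
Under OPT: F F . F F . . . . . F . F . . F F . . . → 8 faults.
A − B = 10 − 8 = 2.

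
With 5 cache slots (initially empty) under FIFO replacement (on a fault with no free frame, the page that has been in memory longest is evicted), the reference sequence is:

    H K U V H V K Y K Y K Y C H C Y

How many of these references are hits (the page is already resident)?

9

H -> miss, frames (H)
K -> miss, frames (H K)
U -> miss, frames (H K U)
V -> miss, frames (H K U V)
H -> hit
V -> hit
K -> hit
Y -> miss, frames (H K U V Y)
K -> hit
Y -> hit
K -> hit
Y -> hit
C -> miss, evict H, frames (K U V Y C)
H -> miss, evict K, frames (U V Y C H)
C -> hit
Y -> hit
Hits: 9.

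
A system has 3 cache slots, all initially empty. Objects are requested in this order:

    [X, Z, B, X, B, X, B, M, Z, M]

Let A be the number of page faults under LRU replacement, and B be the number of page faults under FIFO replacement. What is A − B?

Under LRU: F F F . . . . F F . → 5 faults.
Under FIFO: F F F . . . . F . . → 4 faults.
A − B = 5 − 4 = 1.

1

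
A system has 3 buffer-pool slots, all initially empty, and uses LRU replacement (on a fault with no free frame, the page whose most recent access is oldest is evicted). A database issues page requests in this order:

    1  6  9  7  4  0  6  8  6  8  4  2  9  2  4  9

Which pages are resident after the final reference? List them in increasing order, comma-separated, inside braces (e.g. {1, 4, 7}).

1 → fault, frames {1}
6 → fault, frames {1,6}
9 → fault, frames {1,6,9}
7 → fault, evict 1, frames {6,9,7}
4 → fault, evict 6, frames {9,7,4}
0 → fault, evict 9, frames {7,4,0}
6 → fault, evict 7, frames {4,0,6}
8 → fault, evict 4, frames {0,6,8}
6 → hit
8 → hit
4 → fault, evict 0, frames {6,8,4}
2 → fault, evict 6, frames {8,4,2}
9 → fault, evict 8, frames {4,2,9}
2 → hit
4 → hit
9 → hit

{2, 4, 9}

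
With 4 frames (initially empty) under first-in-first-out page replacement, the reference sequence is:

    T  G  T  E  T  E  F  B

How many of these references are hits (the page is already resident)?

3

T: miss, frames (T)
G: miss, frames (T G)
T: hit
E: miss, frames (T G E)
T: hit
E: hit
F: miss, frames (T G E F)
B: miss, evict T, frames (G E F B)
Hits: 3.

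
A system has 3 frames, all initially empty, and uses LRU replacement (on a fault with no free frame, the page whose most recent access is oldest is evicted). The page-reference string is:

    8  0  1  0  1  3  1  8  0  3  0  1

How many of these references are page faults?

8: miss, frames (8)
0: miss, frames (8 0)
1: miss, frames (8 0 1)
0: hit
1: hit
3: miss, evict 8, frames (0 1 3)
1: hit
8: miss, evict 0, frames (3 1 8)
0: miss, evict 3, frames (1 8 0)
3: miss, evict 1, frames (8 0 3)
0: hit
1: miss, evict 8, frames (3 0 1)
Page faults: 8.

8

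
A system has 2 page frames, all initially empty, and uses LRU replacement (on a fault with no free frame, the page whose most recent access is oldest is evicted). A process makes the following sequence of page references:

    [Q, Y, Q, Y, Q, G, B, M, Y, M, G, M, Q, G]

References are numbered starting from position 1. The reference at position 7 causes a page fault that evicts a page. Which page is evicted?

pos 1: Q: fault, frames (Q)
pos 2: Y: fault, frames (Q Y)
pos 3: Q: hit
pos 4: Y: hit
pos 5: Q: hit
pos 6: G: fault, evict Y, frames (Q G)
pos 7: B: fault, evict Q, frames (G B)
At position 7, page Q is evicted.

Q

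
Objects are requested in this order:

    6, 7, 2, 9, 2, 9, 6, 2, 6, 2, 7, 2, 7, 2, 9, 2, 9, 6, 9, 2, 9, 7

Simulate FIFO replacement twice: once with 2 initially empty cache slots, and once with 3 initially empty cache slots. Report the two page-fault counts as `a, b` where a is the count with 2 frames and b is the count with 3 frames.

13, 10

2 frames: F F F F . . F F . . F . . . F F . F F F . F → 13 faults.
3 frames: F F F F . . F . . . F F . . F . . F . . . F → 10 faults.
10 < 13: adding a frame reduced faults, as is typical.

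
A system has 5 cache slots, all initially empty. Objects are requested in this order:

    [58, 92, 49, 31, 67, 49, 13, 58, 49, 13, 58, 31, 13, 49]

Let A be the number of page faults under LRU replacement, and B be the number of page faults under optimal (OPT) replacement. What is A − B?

1

Under LRU: F F F F F . F F . . . . . . → 7 faults.
Under OPT: F F F F F . F . . . . . . . → 6 faults.
A − B = 7 − 6 = 1.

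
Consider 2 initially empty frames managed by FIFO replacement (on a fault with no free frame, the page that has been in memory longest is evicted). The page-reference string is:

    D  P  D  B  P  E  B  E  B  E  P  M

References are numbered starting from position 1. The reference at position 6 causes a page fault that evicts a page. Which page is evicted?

pos 1: D -> fault, frames {D}
pos 2: P -> fault, frames {D,P}
pos 3: D -> hit
pos 4: B -> fault, evict D, frames {P,B}
pos 5: P -> hit
pos 6: E -> fault, evict P, frames {B,E}
At position 6, page P is evicted.

P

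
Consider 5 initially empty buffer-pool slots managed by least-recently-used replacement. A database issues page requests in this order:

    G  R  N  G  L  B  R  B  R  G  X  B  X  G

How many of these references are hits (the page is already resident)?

8

G: fault, frames [G]
R: fault, frames [G, R]
N: fault, frames [G, R, N]
G: hit
L: fault, frames [R, N, G, L]
B: fault, frames [R, N, G, L, B]
R: hit
B: hit
R: hit
G: hit
X: fault, evict N, frames [L, B, R, G, X]
B: hit
X: hit
G: hit
Hits: 8.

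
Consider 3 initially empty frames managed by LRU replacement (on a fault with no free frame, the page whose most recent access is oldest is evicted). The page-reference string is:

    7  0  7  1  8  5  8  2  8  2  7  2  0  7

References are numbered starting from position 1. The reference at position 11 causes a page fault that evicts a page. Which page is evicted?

pos 1: 7: miss, frames {7}
pos 2: 0: miss, frames {7,0}
pos 3: 7: hit
pos 4: 1: miss, frames {0,7,1}
pos 5: 8: miss, evict 0, frames {7,1,8}
pos 6: 5: miss, evict 7, frames {1,8,5}
pos 7: 8: hit
pos 8: 2: miss, evict 1, frames {5,8,2}
pos 9: 8: hit
pos 10: 2: hit
pos 11: 7: miss, evict 5, frames {8,2,7}
At position 11, page 5 is evicted.

5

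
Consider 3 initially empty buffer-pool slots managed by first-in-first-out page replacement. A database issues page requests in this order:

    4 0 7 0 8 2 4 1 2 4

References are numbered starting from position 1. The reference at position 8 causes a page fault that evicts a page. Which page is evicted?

8

pos 1: 4: miss, frames (4)
pos 2: 0: miss, frames (4 0)
pos 3: 7: miss, frames (4 0 7)
pos 4: 0: hit
pos 5: 8: miss, evict 4, frames (0 7 8)
pos 6: 2: miss, evict 0, frames (7 8 2)
pos 7: 4: miss, evict 7, frames (8 2 4)
pos 8: 1: miss, evict 8, frames (2 4 1)
At position 8, page 8 is evicted.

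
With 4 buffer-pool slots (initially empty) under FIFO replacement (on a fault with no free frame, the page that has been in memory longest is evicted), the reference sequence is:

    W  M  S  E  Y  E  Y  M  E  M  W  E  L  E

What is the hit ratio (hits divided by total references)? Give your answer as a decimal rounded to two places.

0.50

W -> fault, frames [W]
M -> fault, frames [W, M]
S -> fault, frames [W, M, S]
E -> fault, frames [W, M, S, E]
Y -> fault, evict W, frames [M, S, E, Y]
E -> hit
Y -> hit
M -> hit
E -> hit
M -> hit
W -> fault, evict M, frames [S, E, Y, W]
E -> hit
L -> fault, evict S, frames [E, Y, W, L]
E -> hit
Hits: 7 of 14 references → 7/14 = 0.5000.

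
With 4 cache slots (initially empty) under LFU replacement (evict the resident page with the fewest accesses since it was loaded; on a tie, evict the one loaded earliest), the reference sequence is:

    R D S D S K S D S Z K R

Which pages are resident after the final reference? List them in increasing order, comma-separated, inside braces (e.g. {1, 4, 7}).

R: miss, frames [R]
D: miss, frames [R, D]
S: miss, frames [R, D, S]
D: hit
S: hit
K: miss, frames [R, D, S, K]
S: hit
D: hit
S: hit
Z: miss, evict R, frames [D, S, K, Z]
K: hit
R: miss, evict Z, frames [D, S, K, R]

{D, K, R, S}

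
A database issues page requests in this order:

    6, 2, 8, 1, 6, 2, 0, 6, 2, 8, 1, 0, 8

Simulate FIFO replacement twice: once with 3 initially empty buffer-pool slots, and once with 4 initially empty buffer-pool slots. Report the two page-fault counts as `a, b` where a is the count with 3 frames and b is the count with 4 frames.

3 frames: F F F F F F F . . F F . . → 9 faults.
4 frames: F F F F . . F F F F F F . → 10 faults.
10 > 9: adding a frame increased faults — Belady's anomaly.

9, 10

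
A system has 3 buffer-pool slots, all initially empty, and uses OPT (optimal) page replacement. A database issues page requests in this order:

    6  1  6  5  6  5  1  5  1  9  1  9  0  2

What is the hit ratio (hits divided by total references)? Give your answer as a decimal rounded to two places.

6: miss, frames {6}
1: miss, frames {6,1}
6: hit
5: miss, frames {6,1,5}
6: hit
5: hit
1: hit
5: hit
1: hit
9: miss, evict 5, frames {6,1,9}
1: hit
9: hit
0: miss, evict 9, frames {6,1,0}
2: miss, evict 0, frames {6,1,2}
Hits: 8 of 14 references → 8/14 = 0.5714.

0.57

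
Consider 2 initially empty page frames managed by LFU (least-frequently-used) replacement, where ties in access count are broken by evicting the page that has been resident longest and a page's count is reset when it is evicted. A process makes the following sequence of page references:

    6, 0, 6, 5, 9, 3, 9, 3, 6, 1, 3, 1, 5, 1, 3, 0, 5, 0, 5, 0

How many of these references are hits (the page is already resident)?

2

6 -> miss, frames {6}
0 -> miss, frames {6,0}
6 -> hit
5 -> miss, evict 0, frames {6,5}
9 -> miss, evict 5, frames {6,9}
3 -> miss, evict 9, frames {6,3}
9 -> miss, evict 3, frames {6,9}
3 -> miss, evict 9, frames {6,3}
6 -> hit
1 -> miss, evict 3, frames {6,1}
3 -> miss, evict 1, frames {6,3}
1 -> miss, evict 3, frames {6,1}
5 -> miss, evict 1, frames {6,5}
1 -> miss, evict 5, frames {6,1}
3 -> miss, evict 1, frames {6,3}
0 -> miss, evict 3, frames {6,0}
5 -> miss, evict 0, frames {6,5}
0 -> miss, evict 5, frames {6,0}
5 -> miss, evict 0, frames {6,5}
0 -> miss, evict 5, frames {6,0}
Hits: 2.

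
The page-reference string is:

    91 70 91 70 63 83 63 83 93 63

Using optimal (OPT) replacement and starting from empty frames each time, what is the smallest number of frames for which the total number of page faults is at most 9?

2

f=1: 10 faults
f=2: 5 faults
f=3: 5 faults
f=4: 5 faults
f=5: 5 faults
Smallest f with faults ≤ 9 is 2.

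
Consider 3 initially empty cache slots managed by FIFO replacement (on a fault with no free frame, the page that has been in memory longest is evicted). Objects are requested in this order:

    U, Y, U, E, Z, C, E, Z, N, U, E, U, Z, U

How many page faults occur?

9

U -> miss, frames {U}
Y -> miss, frames {U,Y}
U -> hit
E -> miss, frames {U,Y,E}
Z -> miss, evict U, frames {Y,E,Z}
C -> miss, evict Y, frames {E,Z,C}
E -> hit
Z -> hit
N -> miss, evict E, frames {Z,C,N}
U -> miss, evict Z, frames {C,N,U}
E -> miss, evict C, frames {N,U,E}
U -> hit
Z -> miss, evict N, frames {U,E,Z}
U -> hit
Page faults: 9.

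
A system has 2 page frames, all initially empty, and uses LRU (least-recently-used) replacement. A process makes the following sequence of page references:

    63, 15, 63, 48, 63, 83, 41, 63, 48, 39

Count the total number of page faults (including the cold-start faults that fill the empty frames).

63 → miss, frames {63}
15 → miss, frames {63,15}
63 → hit
48 → miss, evict 15, frames {63,48}
63 → hit
83 → miss, evict 48, frames {63,83}
41 → miss, evict 63, frames {83,41}
63 → miss, evict 83, frames {41,63}
48 → miss, evict 41, frames {63,48}
39 → miss, evict 63, frames {48,39}
Page faults: 8.

8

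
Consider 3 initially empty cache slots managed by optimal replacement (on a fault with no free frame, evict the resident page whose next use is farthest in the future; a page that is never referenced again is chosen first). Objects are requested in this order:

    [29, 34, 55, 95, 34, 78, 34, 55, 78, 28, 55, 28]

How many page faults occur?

29 -> fault, frames {29}
34 -> fault, frames {29,34}
55 -> fault, frames {29,34,55}
95 -> fault, evict 29, frames {34,55,95}
34 -> hit
78 -> fault, evict 95, frames {34,55,78}
34 -> hit
55 -> hit
78 -> hit
28 -> fault, evict 78, frames {34,55,28}
55 -> hit
28 -> hit
Page faults: 6.

6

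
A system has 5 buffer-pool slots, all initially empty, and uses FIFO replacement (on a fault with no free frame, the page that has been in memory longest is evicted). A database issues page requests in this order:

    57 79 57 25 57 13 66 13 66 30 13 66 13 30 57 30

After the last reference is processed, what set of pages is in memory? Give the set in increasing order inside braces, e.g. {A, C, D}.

57 -> fault, frames {57}
79 -> fault, frames {57,79}
57 -> hit
25 -> fault, frames {57,79,25}
57 -> hit
13 -> fault, frames {57,79,25,13}
66 -> fault, frames {57,79,25,13,66}
13 -> hit
66 -> hit
30 -> fault, evict 57, frames {79,25,13,66,30}
13 -> hit
66 -> hit
13 -> hit
30 -> hit
57 -> fault, evict 79, frames {25,13,66,30,57}
30 -> hit

{13, 25, 30, 57, 66}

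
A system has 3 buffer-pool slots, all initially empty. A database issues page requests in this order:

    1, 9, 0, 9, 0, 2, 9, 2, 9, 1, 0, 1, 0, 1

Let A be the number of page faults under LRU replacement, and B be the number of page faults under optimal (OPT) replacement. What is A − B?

1

Under LRU: F F F . . F . . . F F . . . → 6 faults.
Under OPT: F F F . . F . . . . F . . . → 5 faults.
A − B = 6 − 5 = 1.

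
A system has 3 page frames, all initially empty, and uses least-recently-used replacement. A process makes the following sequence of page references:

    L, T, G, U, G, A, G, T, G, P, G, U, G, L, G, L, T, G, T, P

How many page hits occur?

9

L -> fault, frames [L]
T -> fault, frames [L, T]
G -> fault, frames [L, T, G]
U -> fault, evict L, frames [T, G, U]
G -> hit
A -> fault, evict T, frames [U, G, A]
G -> hit
T -> fault, evict U, frames [A, G, T]
G -> hit
P -> fault, evict A, frames [T, G, P]
G -> hit
U -> fault, evict T, frames [P, G, U]
G -> hit
L -> fault, evict P, frames [U, G, L]
G -> hit
L -> hit
T -> fault, evict U, frames [G, L, T]
G -> hit
T -> hit
P -> fault, evict L, frames [G, T, P]
Hits: 9.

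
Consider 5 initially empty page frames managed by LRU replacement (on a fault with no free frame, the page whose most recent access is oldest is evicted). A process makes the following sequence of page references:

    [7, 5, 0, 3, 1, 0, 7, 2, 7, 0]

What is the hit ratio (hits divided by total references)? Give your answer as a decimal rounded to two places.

7 → fault, frames [7]
5 → fault, frames [7, 5]
0 → fault, frames [7, 5, 0]
3 → fault, frames [7, 5, 0, 3]
1 → fault, frames [7, 5, 0, 3, 1]
0 → hit
7 → hit
2 → fault, evict 5, frames [3, 1, 0, 7, 2]
7 → hit
0 → hit
Hits: 4 of 10 references → 4/10 = 0.4000.

0.40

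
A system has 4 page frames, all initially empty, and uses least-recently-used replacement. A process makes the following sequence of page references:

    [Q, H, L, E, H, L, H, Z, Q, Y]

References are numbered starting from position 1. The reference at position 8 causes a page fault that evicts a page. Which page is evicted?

Q

pos 1: Q: miss, frames (Q)
pos 2: H: miss, frames (Q H)
pos 3: L: miss, frames (Q H L)
pos 4: E: miss, frames (Q H L E)
pos 5: H: hit
pos 6: L: hit
pos 7: H: hit
pos 8: Z: miss, evict Q, frames (E L H Z)
At position 8, page Q is evicted.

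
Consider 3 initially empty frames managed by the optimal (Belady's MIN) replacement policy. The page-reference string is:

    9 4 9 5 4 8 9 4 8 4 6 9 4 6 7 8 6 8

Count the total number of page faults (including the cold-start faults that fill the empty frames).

7

9 -> fault, frames (9)
4 -> fault, frames (9 4)
9 -> hit
5 -> fault, frames (9 4 5)
4 -> hit
8 -> fault, evict 5, frames (9 4 8)
9 -> hit
4 -> hit
8 -> hit
4 -> hit
6 -> fault, evict 8, frames (9 4 6)
9 -> hit
4 -> hit
6 -> hit
7 -> fault, evict 4, frames (9 6 7)
8 -> fault, evict 7, frames (9 6 8)
6 -> hit
8 -> hit
Page faults: 7.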